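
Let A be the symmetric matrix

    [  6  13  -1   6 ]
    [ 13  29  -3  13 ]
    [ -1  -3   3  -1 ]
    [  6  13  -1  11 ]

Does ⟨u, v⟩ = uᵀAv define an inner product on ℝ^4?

Leading principal minors: Δ_1 = 6, Δ_2 = 5, Δ_3 = 10, Δ_4 = 50.
All leading principal minors are positive, so by Sylvester's criterion Q is positive definite.
⟨·,·⟩ is an inner product exactly when A is positive definite.

yes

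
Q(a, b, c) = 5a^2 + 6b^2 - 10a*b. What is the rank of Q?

The associated matrix is A = [[5, -5, 0], [-5, 6, 0], [0, 0, 0]].
Row-reducing A symmetrically gives the diagonal entries 5, 1, 0.
Counting signs: 2 positive, 1 zero.
The rank is the number of nonzero pivots: 2.

2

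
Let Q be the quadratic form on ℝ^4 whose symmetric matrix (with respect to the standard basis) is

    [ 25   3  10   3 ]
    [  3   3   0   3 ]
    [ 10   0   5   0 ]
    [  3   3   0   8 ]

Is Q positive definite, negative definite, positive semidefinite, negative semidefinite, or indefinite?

positive definite

Leading principal minors: Δ_1 = 25, Δ_2 = 66, Δ_3 = 30, Δ_4 = 150.
All leading principal minors are positive, so by Sylvester's criterion Q is positive definite.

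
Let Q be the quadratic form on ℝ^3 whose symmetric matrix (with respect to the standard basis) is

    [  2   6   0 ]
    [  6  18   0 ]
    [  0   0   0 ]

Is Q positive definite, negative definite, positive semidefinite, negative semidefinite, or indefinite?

positive semidefinite

Symmetric row and column elimination reduces A to a congruent diagonal form with pivots 2, 0, 0.
So there are 1 positive, 2 zero pivots.
Hence Q is positive semidefinite.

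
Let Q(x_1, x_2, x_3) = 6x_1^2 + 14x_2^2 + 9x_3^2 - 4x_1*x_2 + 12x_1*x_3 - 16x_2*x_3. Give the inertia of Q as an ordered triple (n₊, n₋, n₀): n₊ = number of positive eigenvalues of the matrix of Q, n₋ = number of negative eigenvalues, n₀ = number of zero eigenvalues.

The associated matrix is A = [[6, -2, 6], [-2, 14, -8], [6, -8, 9]].
An LDLᵀ factorisation of A has diagonal entries 6, 40/3, 3/10.
Counting signs: 3 positive.

(3, 0, 0)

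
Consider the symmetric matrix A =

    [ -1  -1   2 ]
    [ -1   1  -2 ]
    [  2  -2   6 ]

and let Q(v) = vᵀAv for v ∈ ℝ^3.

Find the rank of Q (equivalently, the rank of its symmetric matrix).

3

Congruent diagonalization of A (simultaneous row and column reduction) yields pivots -1, 2, 2.
That gives 2 positive, 1 negative pivots.
The rank is the number of nonzero pivots: 3.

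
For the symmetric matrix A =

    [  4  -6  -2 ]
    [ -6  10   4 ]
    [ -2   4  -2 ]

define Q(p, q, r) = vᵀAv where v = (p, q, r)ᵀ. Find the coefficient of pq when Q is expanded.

The coefficient of pq is A[1,2] + A[2,1] = 2·(-6) = -12.

-12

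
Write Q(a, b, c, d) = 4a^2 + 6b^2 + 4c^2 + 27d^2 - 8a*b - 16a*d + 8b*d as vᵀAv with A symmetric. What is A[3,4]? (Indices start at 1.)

0

The coefficient of c·d in Q is 0. For a symmetric A this equals A[3,4] + A[4,3] = 2·A[3,4].
So A[3,4] = 0/2 = 0.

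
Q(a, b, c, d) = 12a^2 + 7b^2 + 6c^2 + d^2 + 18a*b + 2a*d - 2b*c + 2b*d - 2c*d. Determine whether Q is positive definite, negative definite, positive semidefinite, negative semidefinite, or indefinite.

Write A = [[12, 9, 0, 1], [9, 7, -1, 1], [0, -1, 6, -1], [1, 1, -1, 1]].
An LDLᵀ factorisation of A has diagonal entries 12, 1/4, 2, 2/3.
Counting signs: 4 positive.
Hence Q is positive definite.

positive definite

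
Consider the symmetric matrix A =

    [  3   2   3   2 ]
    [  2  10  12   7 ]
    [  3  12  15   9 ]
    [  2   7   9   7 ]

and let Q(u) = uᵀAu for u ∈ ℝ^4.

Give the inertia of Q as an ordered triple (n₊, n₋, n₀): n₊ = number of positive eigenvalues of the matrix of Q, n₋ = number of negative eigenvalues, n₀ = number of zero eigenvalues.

Applying the same elementary operations to the rows and columns of A produces a congruent diagonal matrix with entries 3, 26/3, 6/13, 3/2.
So there are 4 positive pivots.

(4, 0, 0)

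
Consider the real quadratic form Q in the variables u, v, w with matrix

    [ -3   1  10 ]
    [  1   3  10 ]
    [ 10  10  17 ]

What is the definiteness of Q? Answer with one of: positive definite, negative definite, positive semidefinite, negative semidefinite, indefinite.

An LDLᵀ factorisation of A has diagonal entries -3, 10/3, -3.
That gives 1 positive, 2 negative pivots.
Hence Q is indefinite.

indefinite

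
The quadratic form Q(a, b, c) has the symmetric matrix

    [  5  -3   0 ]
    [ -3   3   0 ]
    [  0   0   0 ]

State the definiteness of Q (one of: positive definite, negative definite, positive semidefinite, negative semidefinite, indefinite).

Applying the same elementary operations to the rows and columns of A produces a congruent diagonal matrix with entries 5, 6/5, 0.
That gives 2 positive, 1 zero pivots.
Hence Q is positive semidefinite.

positive semidefinite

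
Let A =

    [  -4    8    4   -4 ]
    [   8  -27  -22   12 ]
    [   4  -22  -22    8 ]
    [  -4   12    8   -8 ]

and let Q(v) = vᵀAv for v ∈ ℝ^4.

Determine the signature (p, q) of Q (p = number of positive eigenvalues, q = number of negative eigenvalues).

Symmetric row and column elimination reduces A to a congruent diagonal form with pivots -4, -11, -2/11, 4.
Counting signs: 1 positive, 3 negative.

(1, 3)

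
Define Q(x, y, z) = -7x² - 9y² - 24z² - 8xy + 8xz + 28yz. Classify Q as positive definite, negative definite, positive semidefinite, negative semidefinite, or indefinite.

negative definite

The symmetric matrix of Q is A = [[-7, -4, 4], [-4, -9, 14], [4, 14, -24]].
Leading principal minors: Δ_1 = -7, Δ_2 = 47, Δ_3 = -60.
The signs alternate starting with Δ_1 < 0, so by Sylvester's criterion Q is negative definite.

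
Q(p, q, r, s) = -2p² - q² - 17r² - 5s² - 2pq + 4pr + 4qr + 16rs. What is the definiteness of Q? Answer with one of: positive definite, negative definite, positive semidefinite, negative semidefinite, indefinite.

negative definite

Write A = [[-2, -1, 2, 0], [-1, -1, 2, 0], [2, 2, -17, 8], [0, 0, 8, -5]].
Symmetric row and column elimination reduces A to a congruent diagonal form with pivots -2, -1/2, -13, -1/13.
So there are 4 negative pivots.
Hence Q is negative definite.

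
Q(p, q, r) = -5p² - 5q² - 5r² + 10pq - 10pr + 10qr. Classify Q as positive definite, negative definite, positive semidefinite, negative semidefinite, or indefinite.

Write A = [[-5, 5, -5], [5, -5, 5], [-5, 5, -5]].
Applying the same elementary operations to the rows and columns of A produces a congruent diagonal matrix with entries -5, 0, 0.
Counting signs: 1 negative, 2 zero.
Hence Q is negative semidefinite.

negative semidefinite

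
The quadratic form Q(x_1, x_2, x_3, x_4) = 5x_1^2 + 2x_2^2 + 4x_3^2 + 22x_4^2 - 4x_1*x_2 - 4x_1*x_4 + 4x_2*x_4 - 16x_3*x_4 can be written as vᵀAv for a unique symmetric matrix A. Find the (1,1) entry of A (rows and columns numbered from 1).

5

The coefficient of x_1^2 in Q is 5, and that is exactly A[1,1].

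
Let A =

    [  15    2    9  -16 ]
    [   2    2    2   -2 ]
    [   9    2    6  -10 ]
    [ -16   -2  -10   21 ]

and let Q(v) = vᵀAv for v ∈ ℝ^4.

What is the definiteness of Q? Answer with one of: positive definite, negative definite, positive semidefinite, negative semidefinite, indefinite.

positive definite

Symmetric row and column elimination reduces A to a congruent diagonal form with pivots 15, 26/15, 3/13, 3.
That gives 4 positive pivots.
Hence Q is positive definite.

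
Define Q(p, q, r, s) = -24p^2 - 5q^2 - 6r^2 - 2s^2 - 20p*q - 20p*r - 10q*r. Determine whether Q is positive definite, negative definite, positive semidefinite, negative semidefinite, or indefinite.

negative definite

The symmetric matrix of Q is A = [[-24, -10, -10, 0], [-10, -5, -5, 0], [-10, -5, -6, 0], [0, 0, 0, -2]].
Leading principal minors: Δ_1 = -24, Δ_2 = 20, Δ_3 = -20, Δ_4 = 40.
The signs alternate starting with Δ_1 < 0, so by Sylvester's criterion Q is negative definite.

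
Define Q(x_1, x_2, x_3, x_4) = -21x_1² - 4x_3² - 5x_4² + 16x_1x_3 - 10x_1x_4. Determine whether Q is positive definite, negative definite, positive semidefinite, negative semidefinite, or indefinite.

The associated matrix is A = [[-21, 0, 8, -5], [0, 0, 0, 0], [8, 0, -4, 0], [-5, 0, 0, -5]].
Row-reducing A symmetrically gives the diagonal entries -21, 0, -20/21, 0.
So there are 2 negative, 2 zero pivots.
Hence Q is negative semidefinite.

negative semidefinite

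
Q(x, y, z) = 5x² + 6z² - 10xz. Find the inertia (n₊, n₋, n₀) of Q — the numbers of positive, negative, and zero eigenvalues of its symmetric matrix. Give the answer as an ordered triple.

Write A = [[5, 0, -5], [0, 0, 0], [-5, 0, 6]].
Congruent diagonalization of A (simultaneous row and column reduction) yields pivots 5, 0, 1.
That gives 2 positive, 1 zero pivots.

(2, 0, 1)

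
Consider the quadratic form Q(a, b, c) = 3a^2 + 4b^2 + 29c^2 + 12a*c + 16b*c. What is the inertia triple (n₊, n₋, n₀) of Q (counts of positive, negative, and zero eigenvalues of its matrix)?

Write A = [[3, 0, 6], [0, 4, 8], [6, 8, 29]].
Congruent diagonalization of A (simultaneous row and column reduction) yields pivots 3, 4, 1.
So there are 3 positive pivots.

(3, 0, 0)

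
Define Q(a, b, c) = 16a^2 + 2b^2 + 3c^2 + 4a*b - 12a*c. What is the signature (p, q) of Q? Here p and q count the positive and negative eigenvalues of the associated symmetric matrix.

(3, 0)

Write A = [[16, 2, -6], [2, 2, 0], [-6, 0, 3]].
An LDLᵀ factorisation of A has diagonal entries 16, 7/4, 3/7.
That gives 3 positive pivots.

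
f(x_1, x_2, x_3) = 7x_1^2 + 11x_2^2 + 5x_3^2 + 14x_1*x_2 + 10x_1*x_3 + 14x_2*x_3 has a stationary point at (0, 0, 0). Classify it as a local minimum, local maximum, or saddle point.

local minimum

The Hessian at the origin is H = [[14, 14, 10], [14, 22, 14], [10, 14, 10]].
Congruent diagonalization of H (simultaneous row and column reduction) yields pivots 14, 8, 6/7.
So there are 3 positive pivots.
H is positive definite, so the origin is a strict local minimum.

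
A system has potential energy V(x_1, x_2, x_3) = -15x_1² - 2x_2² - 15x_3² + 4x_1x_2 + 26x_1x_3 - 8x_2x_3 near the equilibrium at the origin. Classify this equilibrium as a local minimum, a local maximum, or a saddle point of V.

The Hessian at the origin is H = [[-30, 4, 26], [4, -4, -8], [26, -8, -30]].
Congruent diagonalization of H (simultaneous row and column reduction) yields pivots -30, -52/15, -20/13.
So there are 3 negative pivots.
H is negative definite, so the origin is a strict local maximum.

local maximum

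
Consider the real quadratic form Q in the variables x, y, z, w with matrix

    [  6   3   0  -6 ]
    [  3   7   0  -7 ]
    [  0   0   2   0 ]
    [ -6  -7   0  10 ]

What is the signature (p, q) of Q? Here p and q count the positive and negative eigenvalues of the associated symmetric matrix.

Symmetric row and column elimination reduces A to a congruent diagonal form with pivots 6, 11/2, 2, 12/11.
Counting signs: 4 positive.

(4, 0)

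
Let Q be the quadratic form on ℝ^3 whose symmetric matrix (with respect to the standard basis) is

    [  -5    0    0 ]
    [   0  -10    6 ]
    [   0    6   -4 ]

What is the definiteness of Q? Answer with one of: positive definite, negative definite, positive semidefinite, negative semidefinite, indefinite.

Applying the same elementary operations to the rows and columns of A produces a congruent diagonal matrix with entries -5, -10, -2/5.
Counting signs: 3 negative.
Hence Q is negative definite.

negative definite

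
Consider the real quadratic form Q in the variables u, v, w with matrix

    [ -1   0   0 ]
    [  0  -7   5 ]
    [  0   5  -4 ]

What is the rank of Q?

An LDLᵀ factorisation of A has diagonal entries -1, -7, -3/7.
That gives 3 negative pivots.
The rank is the number of nonzero pivots: 3.

3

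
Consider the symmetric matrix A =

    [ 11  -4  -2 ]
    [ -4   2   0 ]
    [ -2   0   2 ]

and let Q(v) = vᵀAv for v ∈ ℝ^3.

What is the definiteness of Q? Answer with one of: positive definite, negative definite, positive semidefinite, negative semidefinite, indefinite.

positive definite

Leading principal minors: Δ_1 = 11, Δ_2 = 6, Δ_3 = 4.
All leading principal minors are positive, so by Sylvester's criterion Q is positive definite.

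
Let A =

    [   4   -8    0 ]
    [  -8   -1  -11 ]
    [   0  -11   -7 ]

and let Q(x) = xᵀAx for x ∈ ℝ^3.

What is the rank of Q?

Congruent diagonalization of A (simultaneous row and column reduction) yields pivots 4, -17, 2/17.
Counting signs: 2 positive, 1 negative.
The rank is the number of nonzero pivots: 3.

3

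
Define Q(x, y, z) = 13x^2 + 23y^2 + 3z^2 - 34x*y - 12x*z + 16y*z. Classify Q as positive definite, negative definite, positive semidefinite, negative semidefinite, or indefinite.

The symmetric matrix of Q is A = [[13, -17, -6], [-17, 23, 8], [-6, 8, 3]].
Leading principal minors: Δ_1 = 13, Δ_2 = 10, Δ_3 = 2.
All leading principal minors are positive, so by Sylvester's criterion Q is positive definite.

positive definite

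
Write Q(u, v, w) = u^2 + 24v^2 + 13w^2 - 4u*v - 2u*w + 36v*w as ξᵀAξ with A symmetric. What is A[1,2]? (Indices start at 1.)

The coefficient of u·v in Q is -4. For a symmetric A this equals A[1,2] + A[2,1] = 2·A[1,2].
So A[1,2] = -4/2 = -2.

-2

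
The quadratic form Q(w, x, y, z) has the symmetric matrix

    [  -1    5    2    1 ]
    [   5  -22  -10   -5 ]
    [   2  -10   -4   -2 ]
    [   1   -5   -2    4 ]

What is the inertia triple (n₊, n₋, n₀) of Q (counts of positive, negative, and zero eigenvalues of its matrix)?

Congruent diagonalization of A (simultaneous row and column reduction) yields pivots -1, 3, 0, 5.
That gives 2 positive, 1 negative, 1 zero pivots.

(2, 1, 1)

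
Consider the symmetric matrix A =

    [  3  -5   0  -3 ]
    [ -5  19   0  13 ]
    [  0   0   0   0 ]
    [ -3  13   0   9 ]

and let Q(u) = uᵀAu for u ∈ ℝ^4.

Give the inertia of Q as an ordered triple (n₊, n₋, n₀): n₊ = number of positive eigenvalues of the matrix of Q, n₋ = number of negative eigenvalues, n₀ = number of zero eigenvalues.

Row-reducing A symmetrically gives the diagonal entries 3, 32/3, 0, 0.
That gives 2 positive, 2 zero pivots.

(2, 0, 2)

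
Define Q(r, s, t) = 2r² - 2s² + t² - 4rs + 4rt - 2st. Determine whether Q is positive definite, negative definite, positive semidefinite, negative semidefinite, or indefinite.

The associated matrix is A = [[2, -2, 2], [-2, -2, -1], [2, -1, 1]].
An LDLᵀ factorisation of A has diagonal entries 2, -4, -3/4.
That gives 1 positive, 2 negative pivots.
Hence Q is indefinite.

indefinite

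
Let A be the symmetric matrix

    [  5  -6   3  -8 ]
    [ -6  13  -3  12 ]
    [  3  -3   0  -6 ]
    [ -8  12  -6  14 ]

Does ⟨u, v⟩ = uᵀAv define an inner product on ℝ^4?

An LDLᵀ factorisation of A has diagonal entries 5, 29/5, -54/29, 4/3.
That gives 3 positive, 1 negative pivots.
Hence Q is indefinite.
⟨·,·⟩ is an inner product exactly when A is positive definite.

no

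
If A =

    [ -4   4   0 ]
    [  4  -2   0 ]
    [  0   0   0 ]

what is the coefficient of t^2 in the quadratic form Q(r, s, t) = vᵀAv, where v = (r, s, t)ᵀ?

The coefficient of t^2 is the diagonal entry A[3,3] = 0.

0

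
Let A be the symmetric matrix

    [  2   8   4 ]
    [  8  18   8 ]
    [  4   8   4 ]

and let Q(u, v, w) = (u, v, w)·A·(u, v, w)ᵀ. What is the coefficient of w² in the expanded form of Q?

4

The coefficient of w² is the diagonal entry A[3,3] = 4.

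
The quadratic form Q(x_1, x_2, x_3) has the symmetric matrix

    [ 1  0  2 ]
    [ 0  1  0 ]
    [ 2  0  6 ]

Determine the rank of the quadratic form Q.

Congruent diagonalization of A (simultaneous row and column reduction) yields pivots 1, 1, 2.
Counting signs: 3 positive.
The rank is the number of nonzero pivots: 3.

3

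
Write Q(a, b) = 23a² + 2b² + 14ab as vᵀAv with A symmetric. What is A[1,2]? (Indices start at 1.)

The coefficient of a·b in Q is 14. For a symmetric A this equals A[1,2] + A[2,1] = 2·A[1,2].
So A[1,2] = 14/2 = 7.

7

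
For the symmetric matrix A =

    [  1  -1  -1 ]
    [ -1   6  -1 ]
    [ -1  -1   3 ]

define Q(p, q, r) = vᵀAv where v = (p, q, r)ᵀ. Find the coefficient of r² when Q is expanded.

3

The coefficient of r² is the diagonal entry A[3,3] = 3.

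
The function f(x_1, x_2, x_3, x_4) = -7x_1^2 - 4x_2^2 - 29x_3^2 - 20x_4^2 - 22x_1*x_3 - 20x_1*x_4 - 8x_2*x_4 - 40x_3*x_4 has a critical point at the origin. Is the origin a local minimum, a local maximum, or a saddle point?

local maximum

The Hessian at the origin is H = [[-14, 0, -22, -20], [0, -8, 0, -8], [-22, 0, -58, -40], [-20, -8, -40, -40]].
Row-reducing H symmetrically gives the diagonal entries -14, -8, -164/7, -12/41.
Counting signs: 4 negative.
H is negative definite, so the origin is a strict local maximum.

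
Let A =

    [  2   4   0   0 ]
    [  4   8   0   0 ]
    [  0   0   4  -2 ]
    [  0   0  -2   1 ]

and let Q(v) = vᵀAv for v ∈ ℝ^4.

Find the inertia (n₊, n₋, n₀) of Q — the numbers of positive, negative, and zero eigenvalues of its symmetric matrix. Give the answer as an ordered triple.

(2, 0, 2)

Row-reducing A symmetrically gives the diagonal entries 2, 0, 4, 0.
Counting signs: 2 positive, 2 zero.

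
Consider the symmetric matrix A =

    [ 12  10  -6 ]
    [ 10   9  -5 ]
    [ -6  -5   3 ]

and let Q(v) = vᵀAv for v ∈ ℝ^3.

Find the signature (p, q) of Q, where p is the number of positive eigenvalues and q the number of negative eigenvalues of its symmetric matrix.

Symmetric row and column elimination reduces A to a congruent diagonal form with pivots 12, 2/3, 0.
Counting signs: 2 positive, 1 zero.

(2, 0)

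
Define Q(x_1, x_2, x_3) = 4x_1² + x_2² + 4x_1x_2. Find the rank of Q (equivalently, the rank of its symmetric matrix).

1

The symmetric matrix is A = [[4, 2, 0], [2, 1, 0], [0, 0, 0]].
Congruent diagonalization of A (simultaneous row and column reduction) yields pivots 4, 0, 0.
That gives 1 positive, 2 zero pivots.
The rank is the number of nonzero pivots: 1.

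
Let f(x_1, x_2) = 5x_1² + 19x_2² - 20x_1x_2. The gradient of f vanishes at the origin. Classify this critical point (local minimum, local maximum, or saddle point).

saddle point

The Hessian at the origin is H = [[10, -20], [-20, 38]].
det H = 10·38 − (-20)² = -20 < 0, so H is indefinite.
Therefore the origin is a saddle point.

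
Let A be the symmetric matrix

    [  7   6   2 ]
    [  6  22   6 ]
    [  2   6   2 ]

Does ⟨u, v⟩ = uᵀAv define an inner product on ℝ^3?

yes

Symmetric row and column elimination reduces A to a congruent diagonal form with pivots 7, 118/7, 20/59.
So there are 3 positive pivots.
Hence Q is positive definite.
⟨·,·⟩ is an inner product exactly when A is positive definite.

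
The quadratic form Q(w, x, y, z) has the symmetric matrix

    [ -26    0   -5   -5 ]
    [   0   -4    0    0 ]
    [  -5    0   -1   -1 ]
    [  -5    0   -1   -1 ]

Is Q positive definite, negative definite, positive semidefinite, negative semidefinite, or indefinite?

Congruent diagonalization of A (simultaneous row and column reduction) yields pivots -26, -4, -1/26, 0.
Counting signs: 3 negative, 1 zero.
Hence Q is negative semidefinite.

negative semidefinite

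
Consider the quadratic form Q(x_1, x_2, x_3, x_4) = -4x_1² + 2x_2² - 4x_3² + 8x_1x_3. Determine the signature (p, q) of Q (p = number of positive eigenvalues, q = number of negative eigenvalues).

(1, 1)

The symmetric matrix is A = [[-4, 0, 4, 0], [0, 2, 0, 0], [4, 0, -4, 0], [0, 0, 0, 0]].
Applying the same elementary operations to the rows and columns of A produces a congruent diagonal matrix with entries -4, 2, 0, 0.
So there are 1 positive, 1 negative, 2 zero pivots.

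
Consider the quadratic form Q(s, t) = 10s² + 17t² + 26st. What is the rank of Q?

2

The symmetric matrix is A = [[10, 13], [13, 17]].
Congruent diagonalization of A (simultaneous row and column reduction) yields pivots 10, 1/10.
Counting signs: 2 positive.
The rank is the number of nonzero pivots: 2.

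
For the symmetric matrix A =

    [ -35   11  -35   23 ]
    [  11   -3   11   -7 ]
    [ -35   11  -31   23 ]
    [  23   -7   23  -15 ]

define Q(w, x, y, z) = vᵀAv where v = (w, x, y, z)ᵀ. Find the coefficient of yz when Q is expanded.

The coefficient of yz is A[3,4] + A[4,3] = 2·23 = 46.

46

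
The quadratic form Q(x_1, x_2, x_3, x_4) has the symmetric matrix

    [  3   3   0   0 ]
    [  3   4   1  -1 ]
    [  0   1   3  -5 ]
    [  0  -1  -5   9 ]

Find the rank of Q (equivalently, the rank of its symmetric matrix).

3

Symmetric row and column elimination reduces A to a congruent diagonal form with pivots 3, 1, 2, 0.
That gives 3 positive, 1 zero pivots.
The rank is the number of nonzero pivots: 3.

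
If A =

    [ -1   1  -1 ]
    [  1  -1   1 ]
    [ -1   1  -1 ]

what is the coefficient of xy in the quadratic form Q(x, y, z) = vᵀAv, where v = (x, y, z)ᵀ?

The coefficient of xy is A[1,2] + A[2,1] = 2·1 = 2.

2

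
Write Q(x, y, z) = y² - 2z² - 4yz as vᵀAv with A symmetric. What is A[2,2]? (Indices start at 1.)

The coefficient of y² in Q is 1, and that is exactly A[2,2].

1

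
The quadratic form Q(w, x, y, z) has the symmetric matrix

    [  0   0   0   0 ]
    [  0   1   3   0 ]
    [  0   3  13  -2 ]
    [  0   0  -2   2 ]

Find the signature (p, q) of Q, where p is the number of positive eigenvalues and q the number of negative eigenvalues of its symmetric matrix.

(3, 0)

Symmetric row and column elimination reduces A to a congruent diagonal form with pivots 0, 1, 4, 1.
Counting signs: 3 positive, 1 zero.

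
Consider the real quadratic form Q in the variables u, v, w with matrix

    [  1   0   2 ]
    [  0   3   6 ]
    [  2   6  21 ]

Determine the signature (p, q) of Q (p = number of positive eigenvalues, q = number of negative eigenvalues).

(3, 0)

Row-reducing A symmetrically gives the diagonal entries 1, 3, 5.
So there are 3 positive pivots.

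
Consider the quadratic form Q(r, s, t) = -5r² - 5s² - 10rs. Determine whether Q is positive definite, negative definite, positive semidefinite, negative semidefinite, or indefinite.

The associated matrix is A = [[-5, -5, 0], [-5, -5, 0], [0, 0, 0]].
Row-reducing A symmetrically gives the diagonal entries -5, 0, 0.
So there are 1 negative, 2 zero pivots.
Hence Q is negative semidefinite.

negative semidefinite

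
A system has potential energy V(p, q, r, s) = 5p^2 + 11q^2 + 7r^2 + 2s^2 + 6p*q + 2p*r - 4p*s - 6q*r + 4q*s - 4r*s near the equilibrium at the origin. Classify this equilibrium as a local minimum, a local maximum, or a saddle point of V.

The Hessian at the origin is H = [[10, 6, 2, -4], [6, 22, -6, 4], [2, -6, 14, -4], [-4, 4, -4, 4]].
Applying the same elementary operations to the rows and columns of H produces a congruent diagonal matrix with entries 10, 92/5, 248/23, 4/31.
So there are 4 positive pivots.
H is positive definite, so the origin is a strict local minimum.

local minimum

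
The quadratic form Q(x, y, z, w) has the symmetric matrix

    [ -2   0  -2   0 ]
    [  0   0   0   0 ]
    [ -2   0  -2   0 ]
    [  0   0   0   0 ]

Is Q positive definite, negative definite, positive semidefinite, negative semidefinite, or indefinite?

Symmetric row and column elimination reduces A to a congruent diagonal form with pivots -2, 0, 0, 0.
Counting signs: 1 negative, 3 zero.
Hence Q is negative semidefinite.

negative semidefinite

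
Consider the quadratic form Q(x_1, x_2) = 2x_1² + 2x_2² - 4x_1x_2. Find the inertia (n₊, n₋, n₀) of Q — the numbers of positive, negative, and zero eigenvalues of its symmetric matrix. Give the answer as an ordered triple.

Write A = [[2, -2], [-2, 2]].
Symmetric row and column elimination reduces A to a congruent diagonal form with pivots 2, 0.
So there are 1 positive, 1 zero pivots.

(1, 0, 1)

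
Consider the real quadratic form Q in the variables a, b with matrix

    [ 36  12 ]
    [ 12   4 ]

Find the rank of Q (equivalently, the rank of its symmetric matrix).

Row-reducing A symmetrically gives the diagonal entries 36, 0.
That gives 1 positive, 1 zero pivots.
The rank is the number of nonzero pivots: 1.

1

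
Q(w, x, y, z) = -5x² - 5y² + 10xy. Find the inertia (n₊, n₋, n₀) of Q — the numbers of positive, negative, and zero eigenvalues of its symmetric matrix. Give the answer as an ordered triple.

The associated matrix is A = [[0, 0, 0, 0], [0, -5, 5, 0], [0, 5, -5, 0], [0, 0, 0, 0]].
Symmetric row and column elimination reduces A to a congruent diagonal form with pivots 0, -5, 0, 0.
Counting signs: 1 negative, 3 zero.

(0, 1, 3)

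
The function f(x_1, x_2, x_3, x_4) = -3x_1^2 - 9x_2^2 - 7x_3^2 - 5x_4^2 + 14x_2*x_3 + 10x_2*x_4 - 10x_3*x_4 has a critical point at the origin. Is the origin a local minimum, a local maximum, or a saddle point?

local maximum

The Hessian at the origin is H = [[-6, 0, 0, 0], [0, -18, 14, 10], [0, 14, -14, -10], [0, 10, -10, -10]].
Symmetric row and column elimination reduces H to a congruent diagonal form with pivots -6, -18, -28/9, -20/7.
That gives 4 negative pivots.
H is negative definite, so the origin is a strict local maximum.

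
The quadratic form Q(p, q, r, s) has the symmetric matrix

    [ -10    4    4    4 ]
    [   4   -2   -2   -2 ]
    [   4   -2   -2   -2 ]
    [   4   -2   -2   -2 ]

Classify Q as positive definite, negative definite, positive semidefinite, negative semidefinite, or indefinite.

negative semidefinite

Applying the same elementary operations to the rows and columns of A produces a congruent diagonal matrix with entries -10, -2/5, 0, 0.
That gives 2 negative, 2 zero pivots.
Hence Q is negative semidefinite.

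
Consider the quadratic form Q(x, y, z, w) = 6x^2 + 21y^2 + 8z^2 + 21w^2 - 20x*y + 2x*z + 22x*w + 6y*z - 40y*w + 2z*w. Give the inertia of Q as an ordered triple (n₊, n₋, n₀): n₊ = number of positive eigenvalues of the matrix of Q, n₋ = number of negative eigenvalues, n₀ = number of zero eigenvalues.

(3, 1, 0)

The associated matrix is A = [[6, -10, 1, 11], [-10, 21, 3, -20], [1, 3, 8, 1], [11, -20, 1, 21]].
An LDLᵀ factorisation of A has diagonal entries 6, 13/3, 73/26, -10/73.
That gives 3 positive, 1 negative pivots.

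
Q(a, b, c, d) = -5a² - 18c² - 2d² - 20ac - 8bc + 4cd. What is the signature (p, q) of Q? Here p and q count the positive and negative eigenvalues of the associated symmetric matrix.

(1, 3)

The symmetric matrix is A = [[-5, 0, -10, 0], [0, 0, -4, 0], [-10, -4, -18, 2], [0, 0, 2, -2]].
By Sylvester's law of inertia any congruent diagonalization of A has 1 positive, 3 negative and 0 zero entries.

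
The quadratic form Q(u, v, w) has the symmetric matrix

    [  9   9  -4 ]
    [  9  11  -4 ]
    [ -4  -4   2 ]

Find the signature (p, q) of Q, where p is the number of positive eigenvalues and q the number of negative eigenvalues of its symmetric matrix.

Applying the same elementary operations to the rows and columns of A produces a congruent diagonal matrix with entries 9, 2, 2/9.
So there are 3 positive pivots.

(3, 0)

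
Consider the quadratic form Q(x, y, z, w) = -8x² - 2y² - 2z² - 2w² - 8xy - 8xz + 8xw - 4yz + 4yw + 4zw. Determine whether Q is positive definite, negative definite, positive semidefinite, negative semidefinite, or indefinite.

The symmetric matrix is A = [[-8, -4, -4, 4], [-4, -2, -2, 2], [-4, -2, -2, 2], [4, 2, 2, -2]].
Symmetric row and column elimination reduces A to a congruent diagonal form with pivots -8, 0, 0, 0.
So there are 1 negative, 3 zero pivots.
Hence Q is negative semidefinite.

negative semidefinite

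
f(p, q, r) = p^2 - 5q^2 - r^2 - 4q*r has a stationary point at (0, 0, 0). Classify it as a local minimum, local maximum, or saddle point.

saddle point

The Hessian at the origin is H = [[2, 0, 0], [0, -10, -4], [0, -4, -2]].
An LDLᵀ factorisation of H has diagonal entries 2, -10, -2/5.
That gives 1 positive, 2 negative pivots.
H is indefinite, so the origin is a saddle point.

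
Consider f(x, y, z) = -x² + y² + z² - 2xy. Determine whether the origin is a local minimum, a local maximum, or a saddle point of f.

The Hessian at the origin is H = [[-2, -2, 0], [-2, 2, 0], [0, 0, 2]].
Applying the same elementary operations to the rows and columns of H produces a congruent diagonal matrix with entries -2, 4, 2.
Counting signs: 2 positive, 1 negative.
H is indefinite, so the origin is a saddle point.

saddle point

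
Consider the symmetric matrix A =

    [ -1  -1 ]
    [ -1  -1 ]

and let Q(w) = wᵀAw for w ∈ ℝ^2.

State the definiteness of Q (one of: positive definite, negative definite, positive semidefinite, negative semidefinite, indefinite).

negative semidefinite

For the 2×2 matrix [[-1, -1], [-1, -1]]: det = -1·-1 − (-1)² = 0, trace = -2.
det = 0 so one eigenvalue is zero; the form is semidefinite with the sign of the trace.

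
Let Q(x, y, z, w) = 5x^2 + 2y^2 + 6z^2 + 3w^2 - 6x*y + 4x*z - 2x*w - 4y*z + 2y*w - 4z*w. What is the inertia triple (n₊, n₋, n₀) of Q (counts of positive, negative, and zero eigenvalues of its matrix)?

(4, 0, 0)

The symmetric matrix is A = [[5, -3, 2, -1], [-3, 2, -2, 1], [2, -2, 6, -2], [-1, 1, -2, 3]].
An LDLᵀ factorisation of A has diagonal entries 5, 1/5, 2, 2.
That gives 4 positive pivots.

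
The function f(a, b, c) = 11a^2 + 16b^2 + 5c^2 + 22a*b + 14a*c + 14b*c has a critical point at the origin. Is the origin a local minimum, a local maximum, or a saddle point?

The Hessian at the origin is H = [[22, 22, 14], [22, 32, 14], [14, 14, 10]].
Congruent diagonalization of H (simultaneous row and column reduction) yields pivots 22, 10, 12/11.
So there are 3 positive pivots.
H is positive definite, so the origin is a strict local minimum.

local minimum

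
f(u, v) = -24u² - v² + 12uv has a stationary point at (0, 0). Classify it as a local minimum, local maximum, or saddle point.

saddle point

The Hessian at the origin is H = [[-48, 12], [12, -2]].
det H = -48·-2 − (12)² = -48 < 0, so H is indefinite.
Therefore the origin is a saddle point.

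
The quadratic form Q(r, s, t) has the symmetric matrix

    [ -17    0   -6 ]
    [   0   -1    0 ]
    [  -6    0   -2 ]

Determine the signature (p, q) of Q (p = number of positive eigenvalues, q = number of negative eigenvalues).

(1, 2)

Symmetric row and column elimination reduces A to a congruent diagonal form with pivots -17, -1, 2/17.
Counting signs: 1 positive, 2 negative.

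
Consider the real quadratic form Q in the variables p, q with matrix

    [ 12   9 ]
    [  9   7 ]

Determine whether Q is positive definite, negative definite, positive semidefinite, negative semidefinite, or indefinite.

positive definite

Leading principal minors: Δ_1 = 12, Δ_2 = 3.
All leading principal minors are positive, so by Sylvester's criterion Q is positive definite.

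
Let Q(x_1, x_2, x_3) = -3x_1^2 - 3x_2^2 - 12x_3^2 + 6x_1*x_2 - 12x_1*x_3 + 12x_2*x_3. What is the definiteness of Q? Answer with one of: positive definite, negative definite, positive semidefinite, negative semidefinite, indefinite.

Write A = [[-3, 3, -6], [3, -3, 6], [-6, 6, -12]].
Row-reducing A symmetrically gives the diagonal entries -3, 0, 0.
That gives 1 negative, 2 zero pivots.
Hence Q is negative semidefinite.

negative semidefinite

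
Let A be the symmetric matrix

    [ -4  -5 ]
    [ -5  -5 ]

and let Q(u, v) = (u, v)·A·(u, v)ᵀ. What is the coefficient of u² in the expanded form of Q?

The coefficient of u² is the diagonal entry A[1,1] = -4.

-4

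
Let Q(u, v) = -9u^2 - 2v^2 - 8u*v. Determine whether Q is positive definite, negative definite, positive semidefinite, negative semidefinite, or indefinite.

negative definite

The symmetric matrix of Q is [[-9, -4], [-4, -2]].
For the 2×2 matrix [[-9, -4], [-4, -2]]: det = -9·-2 − (-4)² = 2, trace = -11.
det > 0 so both eigenvalues share the sign of the trace; trace = -11 < 0 ⇒ both negative.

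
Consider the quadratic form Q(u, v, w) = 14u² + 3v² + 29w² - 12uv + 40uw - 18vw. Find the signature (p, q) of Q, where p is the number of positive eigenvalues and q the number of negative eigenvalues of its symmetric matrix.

(2, 0)

Write A = [[14, -6, 20], [-6, 3, -9], [20, -9, 29]].
Symmetric row and column elimination reduces A to a congruent diagonal form with pivots 14, 3/7, 0.
So there are 2 positive, 1 zero pivots.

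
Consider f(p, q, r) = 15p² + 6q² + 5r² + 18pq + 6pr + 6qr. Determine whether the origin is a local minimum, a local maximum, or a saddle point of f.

The Hessian at the origin is H = [[30, 18, 6], [18, 12, 6], [6, 6, 10]].
An LDLᵀ factorisation of H has diagonal entries 30, 6/5, 4.
That gives 3 positive pivots.
H is positive definite, so the origin is a strict local minimum.

local minimum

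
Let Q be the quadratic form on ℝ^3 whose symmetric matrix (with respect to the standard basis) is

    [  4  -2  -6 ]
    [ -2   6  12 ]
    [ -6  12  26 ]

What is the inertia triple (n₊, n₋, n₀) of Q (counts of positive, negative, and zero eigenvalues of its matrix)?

Symmetric row and column elimination reduces A to a congruent diagonal form with pivots 4, 5, 4/5.
So there are 3 positive pivots.

(3, 0, 0)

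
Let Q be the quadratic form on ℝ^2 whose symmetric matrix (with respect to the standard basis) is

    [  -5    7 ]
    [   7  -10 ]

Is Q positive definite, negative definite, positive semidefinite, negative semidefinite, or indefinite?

negative definite

For the 2×2 matrix [[-5, 7], [7, -10]]: det = -5·-10 − (7)² = 1, trace = -15.
det > 0 so both eigenvalues share the sign of the trace; trace = -15 < 0 ⇒ both negative.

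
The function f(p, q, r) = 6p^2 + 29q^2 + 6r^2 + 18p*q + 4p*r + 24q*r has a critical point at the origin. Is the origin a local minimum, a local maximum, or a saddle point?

The Hessian at the origin is H = [[12, 18, 4], [18, 58, 24], [4, 24, 12]].
Symmetric row and column elimination reduces H to a congruent diagonal form with pivots 12, 31, 20/93.
Counting signs: 3 positive.
H is positive definite, so the origin is a strict local minimum.

local minimum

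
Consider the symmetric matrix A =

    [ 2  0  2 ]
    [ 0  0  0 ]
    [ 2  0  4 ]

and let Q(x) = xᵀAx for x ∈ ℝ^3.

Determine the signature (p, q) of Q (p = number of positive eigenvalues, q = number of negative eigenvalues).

Congruent diagonalization of A (simultaneous row and column reduction) yields pivots 2, 0, 2.
That gives 2 positive, 1 zero pivots.

(2, 0)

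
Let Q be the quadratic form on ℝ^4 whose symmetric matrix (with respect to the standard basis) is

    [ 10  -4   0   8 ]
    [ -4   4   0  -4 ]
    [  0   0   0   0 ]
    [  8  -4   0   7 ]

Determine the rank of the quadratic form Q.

Row-reducing A symmetrically gives the diagonal entries 10, 12/5, 0, 1/3.
That gives 3 positive, 1 zero pivots.
The rank is the number of nonzero pivots: 3.

3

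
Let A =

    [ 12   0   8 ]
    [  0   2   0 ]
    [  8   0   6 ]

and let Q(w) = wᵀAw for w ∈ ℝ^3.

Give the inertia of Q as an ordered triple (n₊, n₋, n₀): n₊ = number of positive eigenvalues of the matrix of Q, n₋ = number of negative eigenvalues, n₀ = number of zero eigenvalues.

An LDLᵀ factorisation of A has diagonal entries 12, 2, 2/3.
Counting signs: 3 positive.

(3, 0, 0)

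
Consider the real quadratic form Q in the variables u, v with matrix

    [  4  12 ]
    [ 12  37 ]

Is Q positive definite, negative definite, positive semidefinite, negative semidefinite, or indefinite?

positive definite

Leading principal minors: Δ_1 = 4, Δ_2 = 4.
All leading principal minors are positive, so by Sylvester's criterion Q is positive definite.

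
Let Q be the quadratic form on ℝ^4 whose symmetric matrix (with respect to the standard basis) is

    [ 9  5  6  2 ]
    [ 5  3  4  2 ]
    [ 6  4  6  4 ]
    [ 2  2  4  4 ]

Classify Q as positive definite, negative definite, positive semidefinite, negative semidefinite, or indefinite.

Congruent diagonalization of A (simultaneous row and column reduction) yields pivots 9, 2/9, 0, 0.
So there are 2 positive, 2 zero pivots.
Hence Q is positive semidefinite.

positive semidefinite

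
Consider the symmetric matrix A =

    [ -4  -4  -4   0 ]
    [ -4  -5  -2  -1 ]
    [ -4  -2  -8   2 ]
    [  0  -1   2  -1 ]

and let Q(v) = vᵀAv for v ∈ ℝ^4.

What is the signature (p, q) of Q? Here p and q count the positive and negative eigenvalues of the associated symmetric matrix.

(0, 2)

Symmetric row and column elimination reduces A to a congruent diagonal form with pivots -4, -1, 0, 0.
That gives 2 negative, 2 zero pivots.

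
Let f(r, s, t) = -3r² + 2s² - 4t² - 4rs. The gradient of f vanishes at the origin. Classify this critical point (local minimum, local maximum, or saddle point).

The Hessian at the origin is H = [[-6, -4, 0], [-4, 4, 0], [0, 0, -8]].
Row-reducing H symmetrically gives the diagonal entries -6, 20/3, -8.
So there are 1 positive, 2 negative pivots.
H is indefinite, so the origin is a saddle point.

saddle point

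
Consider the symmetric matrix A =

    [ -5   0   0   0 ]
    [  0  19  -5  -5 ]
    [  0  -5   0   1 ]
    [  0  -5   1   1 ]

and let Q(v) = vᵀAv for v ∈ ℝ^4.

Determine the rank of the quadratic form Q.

Row-reducing A symmetrically gives the diagonal entries -5, 19, -25/19, -6/25.
So there are 1 positive, 3 negative pivots.
The rank is the number of nonzero pivots: 4.

4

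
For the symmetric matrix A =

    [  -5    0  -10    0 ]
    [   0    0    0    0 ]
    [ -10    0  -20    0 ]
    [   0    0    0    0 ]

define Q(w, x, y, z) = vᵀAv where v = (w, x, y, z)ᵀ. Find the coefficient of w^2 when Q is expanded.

The coefficient of w^2 is the diagonal entry A[1,1] = -5.

-5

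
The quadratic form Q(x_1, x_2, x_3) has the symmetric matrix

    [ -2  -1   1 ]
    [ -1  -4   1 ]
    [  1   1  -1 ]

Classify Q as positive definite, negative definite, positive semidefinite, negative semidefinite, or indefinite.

Leading principal minors: Δ_1 = -2, Δ_2 = 7, Δ_3 = -3.
The signs alternate starting with Δ_1 < 0, so by Sylvester's criterion Q is negative definite.

negative definite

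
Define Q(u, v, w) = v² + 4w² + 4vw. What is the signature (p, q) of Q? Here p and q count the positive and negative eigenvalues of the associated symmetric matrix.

(1, 0)

The associated matrix is A = [[0, 0, 0], [0, 1, 2], [0, 2, 4]].
Applying the same elementary operations to the rows and columns of A produces a congruent diagonal matrix with entries 0, 1, 0.
Counting signs: 1 positive, 2 zero.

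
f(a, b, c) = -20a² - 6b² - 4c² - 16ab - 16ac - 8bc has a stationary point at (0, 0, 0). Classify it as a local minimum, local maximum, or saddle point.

local maximum

The Hessian at the origin is H = [[-40, -16, -16], [-16, -12, -8], [-16, -8, -8]].
Congruent diagonalization of H (simultaneous row and column reduction) yields pivots -40, -28/5, -8/7.
That gives 3 negative pivots.
H is negative definite, so the origin is a strict local maximum.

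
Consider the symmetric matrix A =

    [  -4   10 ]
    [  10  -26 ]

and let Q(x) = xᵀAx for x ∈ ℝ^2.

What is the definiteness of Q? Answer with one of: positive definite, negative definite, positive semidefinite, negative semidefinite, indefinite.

For the 2×2 matrix [[-4, 10], [10, -26]]: det = -4·-26 − (10)² = 4, trace = -30.
det > 0 so both eigenvalues share the sign of the trace; trace = -30 < 0 ⇒ both negative.

negative definite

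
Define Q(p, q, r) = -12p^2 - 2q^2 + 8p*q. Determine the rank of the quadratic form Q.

2

The associated matrix is A = [[-12, 4, 0], [4, -2, 0], [0, 0, 0]].
Congruent diagonalization of A (simultaneous row and column reduction) yields pivots -12, -2/3, 0.
Counting signs: 2 negative, 1 zero.
The rank is the number of nonzero pivots: 2.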